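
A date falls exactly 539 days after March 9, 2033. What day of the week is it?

Wednesday

First find the weekday of Mar 9, 2033. Doomsday rule: the anchor day for the 2000s is Tuesday. For year 33: 33÷12 = 2 r 9, and 9÷4 = 2, so 2+9+2 = 13.
Tuesday + 13 ≡ Monday — that's 2033's doomsday.
In March the doomsday date is Mar 14.
Mar 9 is 5 days before Mar 14; 5 mod 7 = 5, so Monday − 5 = Wednesday.
539 mod 7 = 0, so 539 days after a Wednesday is Wednesday + 0 = Wednesday.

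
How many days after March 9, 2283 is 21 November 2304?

7927

Mar 9, 2283 → Mar 9, 2284: 366 days (Feb 29, 2284 is in that span).
Mar 9, 2284 → Mar 9, 2285: 365 days.
Mar 9, 2285 → Mar 9, 2286: 365 days.
Mar 9, 2286 → Mar 9, 2287: 365 days.
Mar 9, 2287 → Mar 9, 2288: 366 days (Feb 29, 2288 is in that span).
Mar 9, 2288 → Mar 9, 2289: 365 days.
Mar 9, 2289 → Mar 9, 2290: 365 days.
Mar 9, 2290 → Mar 9, 2291: 365 days.
Mar 9, 2291 → Mar 9, 2292: 366 days (Feb 29, 2292 is in that span).
Mar 9, 2292 → Mar 9, 2293: 365 days.
Mar 9, 2293 → Mar 9, 2294: 365 days.
Mar 9, 2294 → Mar 9, 2295: 365 days.
Mar 9, 2295 → Mar 9, 2296: 366 days (Feb 29, 2296 is in that span).
Mar 9, 2296 → Mar 9, 2297: 365 days.
Mar 9, 2297 → Mar 9, 2298: 365 days.
Mar 9, 2298 → Mar 9, 2299: 365 days.
Mar 9, 2299 → Mar 9, 2300: 365 days.
Mar 9, 2300 → Mar 9, 2301: 365 days.
Mar 9, 2301 → Mar 9, 2302: 365 days.
Mar 9, 2302 → Mar 9, 2303: 365 days.
Mar 9, 2303 → Mar 9, 2304: 366 days (Feb 29, 2304 is in that span).
Mar 9, 2304 → Apr 9, 2304: 31 days (March has 31).
Apr 9, 2304 → May 9, 2304: 30 days (April has 30).
May 9, 2304 → Jun 9, 2304: 31 days (May has 31).
Jun 9, 2304 → Jul 9, 2304: 30 days (June has 30).
Jul 9, 2304 → Aug 9, 2304: 31 days (July has 31).
Aug 9, 2304 → Sep 9, 2304: 31 days (August has 31).
Sep 9, 2304 → Oct 9, 2304: 30 days (September has 30).
Oct 9, 2304 → Nov 9, 2304: 31 days (October has 31).
Nov 9, 2304 → Nov 21, 2304: 12 days.
Total: 7927 days.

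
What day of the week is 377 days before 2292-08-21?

Monday

First find the weekday of Aug 21, 2292. Doomsday rule: the anchor day for the 2200s is Friday. For year 92: 92÷12 = 7 r 8, and 8÷4 = 2, so 7+8+2 = 17.
Friday + 17 ≡ Monday — that's 2292's doomsday.
In August the doomsday date is Aug 8.
Aug 21 is 13 days after Aug 8; 13 mod 7 = 6, so Monday + 6 = Sunday.
377 mod 7 = 6, so 377 days before a Sunday is Sunday − 6 = Monday.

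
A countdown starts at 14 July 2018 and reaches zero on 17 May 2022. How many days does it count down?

Jul 14, 2018 → Jul 14, 2019: 365 days.
Jul 14, 2019 → Jul 14, 2020: 366 days (Feb 29, 2020 is in that span).
Jul 14, 2020 → Jul 14, 2021: 365 days.
Jul 14, 2021 → Aug 14, 2021: 31 days (July has 31).
Aug 14, 2021 → Sep 14, 2021: 31 days (August has 31).
Sep 14, 2021 → Oct 14, 2021: 30 days (September has 30).
Oct 14, 2021 → Nov 14, 2021: 31 days (October has 31).
Nov 14, 2021 → Dec 14, 2021: 30 days (November has 30).
Dec 14, 2021 → Jan 14, 2022: 31 days (December has 31).
Jan 14, 2022 → Feb 14, 2022: 31 days (January has 31).
Feb 14, 2022 → Mar 14, 2022: 28 days (February has 28).
Mar 14, 2022 → Apr 14, 2022: 31 days (March has 31).
Apr 14, 2022 → May 14, 2022: 30 days (April has 30).
May 14, 2022 → May 17, 2022: 3 days.
Total: 1403 days.

1403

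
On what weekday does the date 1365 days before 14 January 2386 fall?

First find the weekday of Jan 14, 2386. Doomsday rule: the anchor day for the 2300s is Wednesday. For year 86: 86÷12 = 7 r 2, and 2÷4 = 0, so 7+2+0 = 9.
Wednesday + 9 ≡ Friday — that's 2386's doomsday.
In January the doomsday date is Jan 3 (2386 is not a leap year).
Jan 14 is 11 days after Jan 3; 11 mod 7 = 4, so Friday + 4 = Tuesday.
1365 mod 7 = 0, so 1365 days before a Tuesday is Tuesday − 0 = Tuesday.

Tuesday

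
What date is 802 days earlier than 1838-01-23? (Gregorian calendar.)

−365 (one year) → Jan 23, 1837 (437 left).
−366 (one year; includes Feb 29, 1836) → Jan 23, 1836 (71 left).
−23 → Dec 31, 1835 (end of Dec, 31 days; 48 left).
−31 → Nov 30, 1835 (end of Nov, 30 days; 17 left).
−17 → Nov 13, 1835.

November 13, 1835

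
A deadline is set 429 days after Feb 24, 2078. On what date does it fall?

April 29, 2079

+365 (one year) → Feb 24, 2079 (64 left).
Feb has 28 days: +5 → Mar 1, 2079 (59 left).
Mar has 31 days: +31 → Apr 1, 2079 (28 left).
+28 → Apr 29, 2079.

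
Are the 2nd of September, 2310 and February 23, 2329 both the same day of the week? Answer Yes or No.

From Sep 2, 2310 to Feb 23, 2329 is 6749 days.
6749 mod 7 = 1, so they are different weekdays.
(Sep 2, 2310 is a Friday; Feb 23, 2329 is a Saturday.)

No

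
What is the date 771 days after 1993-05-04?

June 14, 1995

+365 (one year) → May 4, 1994 (406 left).
+365 (one year) → May 4, 1995 (41 left).
May has 31 days: +28 → Jun 1, 1995 (13 left).
+13 → Jun 14, 1995.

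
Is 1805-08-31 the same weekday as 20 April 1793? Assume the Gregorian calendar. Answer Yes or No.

From Apr 20, 1793 to Aug 31, 1805 is 4515 days.
4515 mod 7 = 0, so they are the same weekday.
(Apr 20, 1793 is a Saturday; Aug 31, 1805 is a Saturday.)

Yes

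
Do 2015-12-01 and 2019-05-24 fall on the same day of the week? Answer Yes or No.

From Dec 1, 2015 to May 24, 2019 is 1270 days.
1270 mod 7 = 3, so they are different weekdays.
(Dec 1, 2015 is a Tuesday; May 24, 2019 is a Friday.)

No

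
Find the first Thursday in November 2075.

November 7, 2075

November 1, 2075 is a Friday.
The first Thursday is therefore November 7 (6 days later).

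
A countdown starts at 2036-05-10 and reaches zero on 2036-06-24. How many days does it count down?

45

May 10, 2036 → Jun 10, 2036: 31 days (May has 31).
Jun 10, 2036 → Jun 24, 2036: 14 days.
Total: 45 days.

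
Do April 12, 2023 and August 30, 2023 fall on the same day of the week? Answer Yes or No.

From Apr 12, 2023 to Aug 30, 2023 is 140 days.
140 mod 7 = 0, so they are the same weekday.
(Apr 12, 2023 is a Wednesday; Aug 30, 2023 is a Wednesday.)

Yes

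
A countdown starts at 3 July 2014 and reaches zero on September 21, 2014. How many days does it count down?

Jul 3, 2014 → Aug 3, 2014: 31 days (July has 31).
Aug 3, 2014 → Sep 3, 2014: 31 days (August has 31).
Sep 3, 2014 → Sep 21, 2014: 18 days.
Total: 80 days.

80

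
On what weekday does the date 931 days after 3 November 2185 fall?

Thursday

First find the weekday of Nov 3, 2185. Doomsday rule: the anchor day for the 2100s is Sunday. For year 85: 85÷12 = 7 r 1, and 1÷4 = 0, so 7+1+0 = 8.
Sunday + 8 ≡ Monday — that's 2185's doomsday.
In November the doomsday date is Nov 7.
Nov 3 is 4 days before Nov 7; 4 mod 7 = 4, so Monday − 4 = Thursday.
931 mod 7 = 0, so 931 days after a Thursday is Thursday + 0 = Thursday.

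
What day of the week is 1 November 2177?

Doomsday rule: the anchor day for the 2100s is Sunday. For year 77: 77÷12 = 6 r 5, and 5÷4 = 1, so 6+5+1 = 12.
Sunday + 12 ≡ Friday — that's 2177's doomsday.
In November the doomsday date is Nov 7.
Nov 1 is 6 days before Nov 7; 6 mod 7 = 6, so Friday − 6 = Saturday.

Saturday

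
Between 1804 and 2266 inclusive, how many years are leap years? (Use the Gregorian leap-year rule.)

113

Multiples of 4 in [1804,2266]: 116.
Of those, multiples of 100: 4 (not leap unless ÷400).
Multiples of 400: 1.
Leap years = 116 − 4 + 1 = 113.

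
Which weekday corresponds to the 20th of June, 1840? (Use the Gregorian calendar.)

Doomsday rule: the anchor day for the 1800s is Friday. For year 40: 40÷12 = 3 r 4, and 4÷4 = 1, so 3+4+1 = 8.
Friday + 8 ≡ Saturday — that's 1840's doomsday.
In June the doomsday date is Jun 6.
Jun 20 is 14 days after Jun 6; 14 mod 7 = 0, so Saturday + 0 = Saturday.

Saturday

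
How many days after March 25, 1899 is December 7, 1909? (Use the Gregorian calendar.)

Mar 25, 1899 → Mar 25, 1900: 365 days.
Mar 25, 1900 → Mar 25, 1901: 365 days.
Mar 25, 1901 → Mar 25, 1902: 365 days.
Mar 25, 1902 → Mar 25, 1903: 365 days.
Mar 25, 1903 → Mar 25, 1904: 366 days (Feb 29, 1904 is in that span).
Mar 25, 1904 → Mar 25, 1905: 365 days.
Mar 25, 1905 → Mar 25, 1906: 365 days.
Mar 25, 1906 → Mar 25, 1907: 365 days.
Mar 25, 1907 → Mar 25, 1908: 366 days (Feb 29, 1908 is in that span).
Mar 25, 1908 → Mar 25, 1909: 365 days.
Mar 25, 1909 → Apr 25, 1909: 31 days (March has 31).
Apr 25, 1909 → May 25, 1909: 30 days (April has 30).
May 25, 1909 → Jun 25, 1909: 31 days (May has 31).
Jun 25, 1909 → Jul 25, 1909: 30 days (June has 30).
Jul 25, 1909 → Aug 25, 1909: 31 days (July has 31).
Aug 25, 1909 → Sep 25, 1909: 31 days (August has 31).
Sep 25, 1909 → Oct 25, 1909: 30 days (September has 30).
Oct 25, 1909 → Nov 25, 1909: 31 days (October has 31).
Nov 25, 1909 → Dec 7, 1909: 12 days.
Total: 3909 days.

3909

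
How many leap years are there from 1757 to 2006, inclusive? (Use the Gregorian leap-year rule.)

Multiples of 4 in [1757,2006]: 62.
Of those, multiples of 100: 3 (not leap unless ÷400).
Multiples of 400: 1.
Leap years = 62 − 3 + 1 = 60.

60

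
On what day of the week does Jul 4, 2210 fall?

Doomsday rule: the anchor day for the 2200s is Friday. For year 10: 10÷12 = 0 r 10, and 10÷4 = 2, so 0+10+2 = 12.
Friday + 12 ≡ Wednesday — that's 2210's doomsday.
In July the doomsday date is Jul 11.
Jul 4 is 7 days before Jul 11; 7 mod 7 = 0, so Wednesday − 0 = Wednesday.

Wednesday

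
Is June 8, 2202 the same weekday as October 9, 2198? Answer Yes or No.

Yes

From Oct 9, 2198 to Jun 8, 2202 is 1337 days.
1337 mod 7 = 0, so they are the same weekday.
(Oct 9, 2198 is a Tuesday; Jun 8, 2202 is a Tuesday.)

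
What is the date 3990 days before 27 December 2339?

−365 (one year) → Dec 27, 2338 (3625 left).
−365 (one year) → Dec 27, 2337 (3260 left).
−365 (one year) → Dec 27, 2336 (2895 left).
−366 (one year; includes Feb 29, 2336) → Dec 27, 2335 (2529 left).
−365 (one year) → Dec 27, 2334 (2164 left).
−365 (one year) → Dec 27, 2333 (1799 left).
−365 (one year) → Dec 27, 2332 (1434 left).
−366 (one year; includes Feb 29, 2332) → Dec 27, 2331 (1068 left).
−365 (one year) → Dec 27, 2330 (703 left).
−365 (one year) → Dec 27, 2329 (338 left).
−27 → Nov 30, 2329 (end of Nov, 30 days; 311 left).
−30 → Oct 31, 2329 (end of Oct, 31 days; 281 left).
−31 → Sep 30, 2329 (end of Sep, 30 days; 250 left).
−30 → Aug 31, 2329 (end of Aug, 31 days; 220 left).
−31 → Jul 31, 2329 (end of Jul, 31 days; 189 left).
−31 → Jun 30, 2329 (end of Jun, 30 days; 158 left).
−30 → May 31, 2329 (end of May, 31 days; 128 left).
−31 → Apr 30, 2329 (end of Apr, 30 days; 97 left).
−30 → Mar 31, 2329 (end of Mar, 31 days; 67 left).
−31 → Feb 28, 2329 (end of Feb, 28 days; 36 left).
−28 → Jan 31, 2329 (end of Jan, 31 days; 8 left).
−8 → Jan 23, 2329.

January 23, 2329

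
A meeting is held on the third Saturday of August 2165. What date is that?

August 1, 2165 is a Thursday.
The first Saturday is therefore August 3 (2 days later).
The third Saturday is 3 + 2×7 = August 17.

August 17, 2165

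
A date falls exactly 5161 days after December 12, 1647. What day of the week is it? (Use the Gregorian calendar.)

Dec 12, 1647 is a Thursday.
5161 mod 7 = 2, so 5161 days after a Thursday is Thursday + 2 = Saturday.

Saturday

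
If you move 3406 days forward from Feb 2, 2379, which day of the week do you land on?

Feb 2, 2379 is a Friday.
3406 mod 7 = 4, so 3406 days after a Friday is Friday + 4 = Tuesday.

Tuesday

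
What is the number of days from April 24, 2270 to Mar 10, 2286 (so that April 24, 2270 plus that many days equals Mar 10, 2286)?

Apr 24, 2270 → Apr 24, 2271: 365 days.
Apr 24, 2271 → Apr 24, 2272: 366 days (Feb 29, 2272 is in that span).
Apr 24, 2272 → Apr 24, 2273: 365 days.
Apr 24, 2273 → Apr 24, 2274: 365 days.
Apr 24, 2274 → Apr 24, 2275: 365 days.
Apr 24, 2275 → Apr 24, 2276: 366 days (Feb 29, 2276 is in that span).
Apr 24, 2276 → Apr 24, 2277: 365 days.
Apr 24, 2277 → Apr 24, 2278: 365 days.
Apr 24, 2278 → Apr 24, 2279: 365 days.
Apr 24, 2279 → Apr 24, 2280: 366 days (Feb 29, 2280 is in that span).
Apr 24, 2280 → Apr 24, 2281: 365 days.
Apr 24, 2281 → Apr 24, 2282: 365 days.
Apr 24, 2282 → Apr 24, 2283: 365 days.
Apr 24, 2283 → Apr 24, 2284: 366 days (Feb 29, 2284 is in that span).
Apr 24, 2284 → Apr 24, 2285: 365 days.
Apr 24, 2285 → May 24, 2285: 30 days (April has 30).
May 24, 2285 → Jun 24, 2285: 31 days (May has 31).
Jun 24, 2285 → Jul 24, 2285: 30 days (June has 30).
Jul 24, 2285 → Aug 24, 2285: 31 days (July has 31).
Aug 24, 2285 → Sep 24, 2285: 31 days (August has 31).
Sep 24, 2285 → Oct 24, 2285: 30 days (September has 30).
Oct 24, 2285 → Nov 24, 2285: 31 days (October has 31).
Nov 24, 2285 → Dec 24, 2285: 30 days (November has 30).
Dec 24, 2285 → Jan 24, 2286: 31 days (December has 31).
Jan 24, 2286 → Feb 24, 2286: 31 days (January has 31).
Feb 24, 2286 → Mar 10, 2286: 14 days.
Total: 5799 days.

5799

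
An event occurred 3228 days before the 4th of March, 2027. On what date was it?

−365 (one year) → Mar 4, 2026 (2863 left).
−365 (one year) → Mar 4, 2025 (2498 left).
−365 (one year) → Mar 4, 2024 (2133 left).
−366 (one year; includes Feb 29, 2024) → Mar 4, 2023 (1767 left).
−365 (one year) → Mar 4, 2022 (1402 left).
−365 (one year) → Mar 4, 2021 (1037 left).
−365 (one year) → Mar 4, 2020 (672 left).
−366 (one year; includes Feb 29, 2020) → Mar 4, 2019 (306 left).
−4 → Feb 28, 2019 (end of Feb, 28 days; 302 left).
−28 → Jan 31, 2019 (end of Jan, 31 days; 274 left).
−31 → Dec 31, 2018 (end of Dec, 31 days; 243 left).
−31 → Nov 30, 2018 (end of Nov, 30 days; 212 left).
−30 → Oct 31, 2018 (end of Oct, 31 days; 182 left).
−31 → Sep 30, 2018 (end of Sep, 30 days; 151 left).
−30 → Aug 31, 2018 (end of Aug, 31 days; 121 left).
−31 → Jul 31, 2018 (end of Jul, 31 days; 90 left).
−31 → Jun 30, 2018 (end of Jun, 30 days; 59 left).
−30 → May 31, 2018 (end of May, 31 days; 29 left).
−29 → May 2, 2018.

May 2, 2018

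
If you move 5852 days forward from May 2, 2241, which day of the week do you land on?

First find the weekday of May 2, 2241. Doomsday rule: the anchor day for the 2200s is Friday. For year 41: 41÷12 = 3 r 5, and 5÷4 = 1, so 3+5+1 = 9.
Friday + 9 ≡ Sunday — that's 2241's doomsday.
In May the doomsday date is May 9.
May 2 is 7 days before May 9; 7 mod 7 = 0, so Sunday − 0 = Sunday.
5852 mod 7 = 0, so 5852 days after a Sunday is Sunday + 0 = Sunday.

Sunday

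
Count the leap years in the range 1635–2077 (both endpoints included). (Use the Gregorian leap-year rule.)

108

Multiples of 4 in [1635,2077]: 111.
Of those, multiples of 100: 4 (not leap unless ÷400).
Multiples of 400: 1.
Leap years = 111 − 4 + 1 = 108.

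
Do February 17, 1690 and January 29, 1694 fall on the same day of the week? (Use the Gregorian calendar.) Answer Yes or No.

Yes

From Feb 17, 1690 to Jan 29, 1694 is 1442 days.
1442 mod 7 = 0, so they are the same weekday.
(Feb 17, 1690 is a Friday; Jan 29, 1694 is a Friday.)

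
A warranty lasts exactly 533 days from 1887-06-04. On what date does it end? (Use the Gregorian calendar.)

+366 (one year; includes Feb 29, 1888) → Jun 4, 1888 (167 left).
Jun has 30 days: +27 → Jul 1, 1888 (140 left).
Jul has 31 days: +31 → Aug 1, 1888 (109 left).
Aug has 31 days: +31 → Sep 1, 1888 (78 left).
Sep has 30 days: +30 → Oct 1, 1888 (48 left).
Oct has 31 days: +31 → Nov 1, 1888 (17 left).
+17 → Nov 18, 1888.

November 18, 1888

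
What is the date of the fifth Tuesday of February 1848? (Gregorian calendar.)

February 1, 1848 is a Tuesday.
The first Tuesday is therefore February 1 (same day).
The fifth Tuesday is 1 + 4×7 = February 29.

February 29, 1848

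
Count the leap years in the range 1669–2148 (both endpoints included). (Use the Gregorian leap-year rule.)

116

Multiples of 4 in [1669,2148]: 120.
Of those, multiples of 100: 5 (not leap unless ÷400).
Multiples of 400: 1.
Leap years = 120 − 5 + 1 = 116.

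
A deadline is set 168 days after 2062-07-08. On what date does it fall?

Jul has 31 days: +24 → Aug 1, 2062 (144 left).
Aug has 31 days: +31 → Sep 1, 2062 (113 left).
Sep has 30 days: +30 → Oct 1, 2062 (83 left).
Oct has 31 days: +31 → Nov 1, 2062 (52 left).
Nov has 30 days: +30 → Dec 1, 2062 (22 left).
+22 → Dec 23, 2062.

December 23, 2062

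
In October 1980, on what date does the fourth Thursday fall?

October 1, 1980 is a Wednesday.
The first Thursday is therefore October 2 (1 days later).
The fourth Thursday is 2 + 3×7 = October 23.

October 23, 1980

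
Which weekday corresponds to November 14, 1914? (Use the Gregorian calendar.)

Doomsday rule: the anchor day for the 1900s is Wednesday. For year 14: 14÷12 = 1 r 2, and 2÷4 = 0, so 1+2+0 = 3.
Wednesday + 3 ≡ Saturday — that's 1914's doomsday.
In November the doomsday date is Nov 7.
Nov 14 is 7 days after Nov 7; 7 mod 7 = 0, so Saturday + 0 = Saturday.

Saturday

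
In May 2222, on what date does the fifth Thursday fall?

May 30, 2222

May 1, 2222 is a Wednesday.
The first Thursday is therefore May 2 (1 days later).
The fifth Thursday is 2 + 4×7 = May 30.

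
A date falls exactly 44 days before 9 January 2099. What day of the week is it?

First find the weekday of Jan 9, 2099. Doomsday rule: the anchor day for the 2000s is Tuesday. For year 99: 99÷12 = 8 r 3, and 3÷4 = 0, so 8+3+0 = 11.
Tuesday + 11 ≡ Saturday — that's 2099's doomsday.
In January the doomsday date is Jan 3 (2099 is not a leap year).
Jan 9 is 6 days after Jan 3; 6 mod 7 = 6, so Saturday + 6 = Friday.
44 mod 7 = 2, so 44 days before a Friday is Friday − 2 = Wednesday.

Wednesday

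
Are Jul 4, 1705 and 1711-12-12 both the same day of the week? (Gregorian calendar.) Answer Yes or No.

Yes

From Jul 4, 1705 to Dec 12, 1711 is 2352 days.
2352 mod 7 = 0, so they are the same weekday.
(Jul 4, 1705 is a Saturday; Dec 12, 1711 is a Saturday.)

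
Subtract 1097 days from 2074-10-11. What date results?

October 10, 2071

−365 (one year) → Oct 11, 2073 (732 left).
−365 (one year) → Oct 11, 2072 (367 left).
−11 → Sep 30, 2072 (end of Sep, 30 days; 356 left).
−30 → Aug 31, 2072 (end of Aug, 31 days; 326 left).
−31 → Jul 31, 2072 (end of Jul, 31 days; 295 left).
−31 → Jun 30, 2072 (end of Jun, 30 days; 264 left).
−30 → May 31, 2072 (end of May, 31 days; 234 left).
−31 → Apr 30, 2072 (end of Apr, 30 days; 203 left).
−30 → Mar 31, 2072 (end of Mar, 31 days; 173 left).
−31 → Feb 29, 2072 (end of Feb, 29 days; 142 left).
−29 → Jan 31, 2072 (end of Jan, 31 days; 113 left).
−31 → Dec 31, 2071 (end of Dec, 31 days; 82 left).
−31 → Nov 30, 2071 (end of Nov, 30 days; 51 left).
−30 → Oct 31, 2071 (end of Oct, 31 days; 21 left).
−21 → Oct 10, 2071.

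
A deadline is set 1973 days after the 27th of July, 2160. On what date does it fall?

+365 (one year) → Jul 27, 2161 (1608 left).
+365 (one year) → Jul 27, 2162 (1243 left).
+365 (one year) → Jul 27, 2163 (878 left).
+366 (one year; includes Feb 29, 2164) → Jul 27, 2164 (512 left).
+365 (one year) → Jul 27, 2165 (147 left).
Jul has 31 days: +5 → Aug 1, 2165 (142 left).
Aug has 31 days: +31 → Sep 1, 2165 (111 left).
Sep has 30 days: +30 → Oct 1, 2165 (81 left).
Oct has 31 days: +31 → Nov 1, 2165 (50 left).
Nov has 30 days: +30 → Dec 1, 2165 (20 left).
+20 → Dec 21, 2165.

December 21, 2165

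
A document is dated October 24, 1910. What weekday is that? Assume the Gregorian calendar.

Monday

Doomsday rule: the anchor day for the 1900s is Wednesday. For year 10: 10÷12 = 0 r 10, and 10÷4 = 2, so 0+10+2 = 12.
Wednesday + 12 ≡ Monday — that's 1910's doomsday.
In October the doomsday date is Oct 10.
Oct 24 is 14 days after Oct 10; 14 mod 7 = 0, so Monday + 0 = Monday.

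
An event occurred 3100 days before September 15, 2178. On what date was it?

−365 (one year) → Sep 15, 2177 (2735 left).
−365 (one year) → Sep 15, 2176 (2370 left).
−366 (one year; includes Feb 29, 2176) → Sep 15, 2175 (2004 left).
−365 (one year) → Sep 15, 2174 (1639 left).
−365 (one year) → Sep 15, 2173 (1274 left).
−365 (one year) → Sep 15, 2172 (909 left).
−366 (one year; includes Feb 29, 2172) → Sep 15, 2171 (543 left).
−365 (one year) → Sep 15, 2170 (178 left).
−15 → Aug 31, 2170 (end of Aug, 31 days; 163 left).
−31 → Jul 31, 2170 (end of Jul, 31 days; 132 left).
−31 → Jun 30, 2170 (end of Jun, 30 days; 101 left).
−30 → May 31, 2170 (end of May, 31 days; 71 left).
−31 → Apr 30, 2170 (end of Apr, 30 days; 40 left).
−30 → Mar 31, 2170 (end of Mar, 31 days; 10 left).
−10 → Mar 21, 2170.

March 21, 2170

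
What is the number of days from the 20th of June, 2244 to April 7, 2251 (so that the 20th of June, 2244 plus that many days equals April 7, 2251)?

Jun 20, 2244 → Jun 20, 2245: 365 days.
Jun 20, 2245 → Jun 20, 2246: 365 days.
Jun 20, 2246 → Jun 20, 2247: 365 days.
Jun 20, 2247 → Jun 20, 2248: 366 days (Feb 29, 2248 is in that span).
Jun 20, 2248 → Jun 20, 2249: 365 days.
Jun 20, 2249 → Jun 20, 2250: 365 days.
Jun 20, 2250 → Jul 20, 2250: 30 days (June has 30).
Jul 20, 2250 → Aug 20, 2250: 31 days (July has 31).
Aug 20, 2250 → Sep 20, 2250: 31 days (August has 31).
Sep 20, 2250 → Oct 20, 2250: 30 days (September has 30).
Oct 20, 2250 → Nov 20, 2250: 31 days (October has 31).
Nov 20, 2250 → Dec 20, 2250: 30 days (November has 30).
Dec 20, 2250 → Jan 20, 2251: 31 days (December has 31).
Jan 20, 2251 → Feb 20, 2251: 31 days (January has 31).
Feb 20, 2251 → Mar 20, 2251: 28 days (February has 28).
Mar 20, 2251 → Apr 7, 2251: 18 days.
Total: 2482 days.

2482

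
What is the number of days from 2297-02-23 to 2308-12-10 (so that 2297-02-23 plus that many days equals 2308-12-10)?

4307

Feb 23, 2297 → Feb 23, 2298: 365 days.
Feb 23, 2298 → Feb 23, 2299: 365 days.
Feb 23, 2299 → Feb 23, 2300: 365 days.
Feb 23, 2300 → Feb 23, 2301: 365 days.
Feb 23, 2301 → Feb 23, 2302: 365 days.
Feb 23, 2302 → Feb 23, 2303: 365 days.
Feb 23, 2303 → Feb 23, 2304: 365 days.
Feb 23, 2304 → Feb 23, 2305: 366 days (Feb 29, 2304 is in that span).
Feb 23, 2305 → Feb 23, 2306: 365 days.
Feb 23, 2306 → Feb 23, 2307: 365 days.
Feb 23, 2307 → Feb 23, 2308: 365 days.
Feb 23, 2308 → Mar 23, 2308: 29 days (February has 29).
Mar 23, 2308 → Apr 23, 2308: 31 days (March has 31).
Apr 23, 2308 → May 23, 2308: 30 days (April has 30).
May 23, 2308 → Jun 23, 2308: 31 days (May has 31).
Jun 23, 2308 → Jul 23, 2308: 30 days (June has 30).
Jul 23, 2308 → Aug 23, 2308: 31 days (July has 31).
Aug 23, 2308 → Sep 23, 2308: 31 days (August has 31).
Sep 23, 2308 → Oct 23, 2308: 30 days (September has 30).
Oct 23, 2308 → Nov 23, 2308: 31 days (October has 31).
Nov 23, 2308 → Dec 10, 2308: 17 days.
Total: 4307 days.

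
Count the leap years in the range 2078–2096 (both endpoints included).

Multiples of 4 in [2078,2096]: 5.
Of those, multiples of 100: 0 (not leap unless ÷400).
Multiples of 400: 0.
Leap years = 5 − 0 + 0 = 5.

5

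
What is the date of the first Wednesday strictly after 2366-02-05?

February 9, 2366

Feb 5, 2366 is a Saturday.
From Saturday to the next Wednesday is 4 days.
Feb 5, 2366 + 4 = Feb 9, 2366.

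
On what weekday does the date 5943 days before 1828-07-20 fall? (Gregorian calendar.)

Jul 20, 1828 is a Sunday.
5943 mod 7 = 0, so 5943 days before a Sunday is Sunday − 0 = Sunday.

Sunday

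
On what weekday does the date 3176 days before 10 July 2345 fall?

Thursday

Jul 10, 2345 is a Tuesday.
3176 mod 7 = 5, so 3176 days before a Tuesday is Tuesday − 5 = Thursday.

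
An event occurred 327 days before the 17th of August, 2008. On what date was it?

−17 → Jul 31, 2008 (end of Jul, 31 days; 310 left).
−31 → Jun 30, 2008 (end of Jun, 30 days; 279 left).
−30 → May 31, 2008 (end of May, 31 days; 249 left).
−31 → Apr 30, 2008 (end of Apr, 30 days; 218 left).
−30 → Mar 31, 2008 (end of Mar, 31 days; 188 left).
−31 → Feb 29, 2008 (end of Feb, 29 days; 157 left).
−29 → Jan 31, 2008 (end of Jan, 31 days; 128 left).
−31 → Dec 31, 2007 (end of Dec, 31 days; 97 left).
−31 → Nov 30, 2007 (end of Nov, 30 days; 66 left).
−30 → Oct 31, 2007 (end of Oct, 31 days; 36 left).
−31 → Sep 30, 2007 (end of Sep, 30 days; 5 left).
−5 → Sep 25, 2007.

September 25, 2007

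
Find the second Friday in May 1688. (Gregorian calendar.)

May 14, 1688

May 1, 1688 is a Saturday.
The first Friday is therefore May 7 (6 days later).
The second Friday is 7 + 1×7 = May 14.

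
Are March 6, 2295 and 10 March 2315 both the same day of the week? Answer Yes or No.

From Mar 6, 2295 to Mar 10, 2315 is 7308 days.
7308 mod 7 = 0, so they are the same weekday.
(Mar 6, 2295 is a Wednesday; Mar 10, 2315 is a Wednesday.)

Yes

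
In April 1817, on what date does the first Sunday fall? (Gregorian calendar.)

April 1, 1817 is a Tuesday.
The first Sunday is therefore April 6 (5 days later).

April 6, 1817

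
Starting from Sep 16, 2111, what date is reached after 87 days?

December 12, 2111

Sep has 30 days: +15 → Oct 1, 2111 (72 left).
Oct has 31 days: +31 → Nov 1, 2111 (41 left).
Nov has 30 days: +30 → Dec 1, 2111 (11 left).
+11 → Dec 12, 2111.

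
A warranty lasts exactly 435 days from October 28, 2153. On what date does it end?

January 6, 2155

+365 (one year) → Oct 28, 2154 (70 left).
Oct has 31 days: +4 → Nov 1, 2154 (66 left).
Nov has 30 days: +30 → Dec 1, 2154 (36 left).
Dec has 31 days: +31 → Jan 1, 2155 (5 left).
+5 → Jan 6, 2155.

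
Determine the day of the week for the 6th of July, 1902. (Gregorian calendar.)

Doomsday rule: the anchor day for the 1900s is Wednesday. For year 02: 2÷12 = 0 r 2, and 2÷4 = 0, so 0+2+0 = 2.
Wednesday + 2 ≡ Friday — that's 1902's doomsday.
In July the doomsday date is Jul 11.
Jul 6 is 5 days before Jul 11; 5 mod 7 = 5, so Friday − 5 = Sunday.

Sunday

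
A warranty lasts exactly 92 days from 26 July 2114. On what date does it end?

Jul has 31 days: +6 → Aug 1, 2114 (86 left).
Aug has 31 days: +31 → Sep 1, 2114 (55 left).
Sep has 30 days: +30 → Oct 1, 2114 (25 left).
+25 → Oct 26, 2114.

October 26, 2114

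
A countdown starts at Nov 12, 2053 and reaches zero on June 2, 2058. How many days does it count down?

1663

Nov 12, 2053 → Nov 12, 2054: 365 days.
Nov 12, 2054 → Nov 12, 2055: 365 days.
Nov 12, 2055 → Nov 12, 2056: 366 days (Feb 29, 2056 is in that span).
Nov 12, 2056 → Nov 12, 2057: 365 days.
Nov 12, 2057 → Dec 12, 2057: 30 days (November has 30).
Dec 12, 2057 → Jan 12, 2058: 31 days (December has 31).
Jan 12, 2058 → Feb 12, 2058: 31 days (January has 31).
Feb 12, 2058 → Mar 12, 2058: 28 days (February has 28).
Mar 12, 2058 → Apr 12, 2058: 31 days (March has 31).
Apr 12, 2058 → May 12, 2058: 30 days (April has 30).
May 12, 2058 → Jun 2, 2058: 21 days.
Total: 1663 days.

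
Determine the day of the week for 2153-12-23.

Sunday

Doomsday rule: the anchor day for the 2100s is Sunday. For year 53: 53÷12 = 4 r 5, and 5÷4 = 1, so 4+5+1 = 10.
Sunday + 10 ≡ Wednesday — that's 2153's doomsday.
In December the doomsday date is Dec 12.
Dec 23 is 11 days after Dec 12; 11 mod 7 = 4, so Wednesday + 4 = Sunday.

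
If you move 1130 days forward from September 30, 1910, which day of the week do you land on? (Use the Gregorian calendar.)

Monday

First find the weekday of Sep 30, 1910. Doomsday rule: the anchor day for the 1900s is Wednesday. For year 10: 10÷12 = 0 r 10, and 10÷4 = 2, so 0+10+2 = 12.
Wednesday + 12 ≡ Monday — that's 1910's doomsday.
In September the doomsday date is Sep 5.
Sep 30 is 25 days after Sep 5; 25 mod 7 = 4, so Monday + 4 = Friday.
1130 mod 7 = 3, so 1130 days after a Friday is Friday + 3 = Monday.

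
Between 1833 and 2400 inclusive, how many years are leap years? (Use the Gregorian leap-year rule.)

Multiples of 4 in [1833,2400]: 142.
Of those, multiples of 100: 6 (not leap unless ÷400).
Multiples of 400: 2.
Leap years = 142 − 6 + 2 = 138.

138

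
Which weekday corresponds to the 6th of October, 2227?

Doomsday rule: the anchor day for the 2200s is Friday. For year 27: 27÷12 = 2 r 3, and 3÷4 = 0, so 2+3+0 = 5.
Friday + 5 ≡ Wednesday — that's 2227's doomsday.
In October the doomsday date is Oct 10.
Oct 6 is 4 days before Oct 10; 4 mod 7 = 4, so Wednesday − 4 = Saturday.

Saturday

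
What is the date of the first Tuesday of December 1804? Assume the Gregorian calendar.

December 4, 1804

December 1, 1804 is a Saturday.
The first Tuesday is therefore December 4 (3 days later).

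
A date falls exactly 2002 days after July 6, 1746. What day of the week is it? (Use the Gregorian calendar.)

First find the weekday of Jul 6, 1746. Doomsday rule: the anchor day for the 1700s is Sunday. For year 46: 46÷12 = 3 r 10, and 10÷4 = 2, so 3+10+2 = 15.
Sunday + 15 ≡ Monday — that's 1746's doomsday.
In July the doomsday date is Jul 11.
Jul 6 is 5 days before Jul 11; 5 mod 7 = 5, so Monday − 5 = Wednesday.
2002 mod 7 = 0, so 2002 days after a Wednesday is Wednesday + 0 = Wednesday.

Wednesday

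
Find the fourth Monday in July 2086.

July 1, 2086 is a Monday.
The first Monday is therefore July 1 (same day).
The fourth Monday is 1 + 3×7 = July 22.

July 22, 2086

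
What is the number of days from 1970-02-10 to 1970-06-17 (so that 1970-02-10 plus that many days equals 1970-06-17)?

Feb 10, 1970 → Mar 10, 1970: 28 days (February has 28).
Mar 10, 1970 → Apr 10, 1970: 31 days (March has 31).
Apr 10, 1970 → May 10, 1970: 30 days (April has 30).
May 10, 1970 → Jun 10, 1970: 31 days (May has 31).
Jun 10, 1970 → Jun 17, 1970: 7 days.
Total: 127 days.

127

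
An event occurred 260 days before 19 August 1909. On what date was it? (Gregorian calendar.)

−19 → Jul 31, 1909 (end of Jul, 31 days; 241 left).
−31 → Jun 30, 1909 (end of Jun, 30 days; 210 left).
−30 → May 31, 1909 (end of May, 31 days; 180 left).
−31 → Apr 30, 1909 (end of Apr, 30 days; 149 left).
−30 → Mar 31, 1909 (end of Mar, 31 days; 119 left).
−31 → Feb 28, 1909 (end of Feb, 28 days; 88 left).
−28 → Jan 31, 1909 (end of Jan, 31 days; 60 left).
−31 → Dec 31, 1908 (end of Dec, 31 days; 29 left).
−29 → Dec 2, 1908.

December 2, 1908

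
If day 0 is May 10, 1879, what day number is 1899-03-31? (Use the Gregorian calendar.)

7265

May 10, 1879 → May 10, 1880: 366 days (Feb 29, 1880 is in that span).
May 10, 1880 → May 10, 1881: 365 days.
May 10, 1881 → May 10, 1882: 365 days.
May 10, 1882 → May 10, 1883: 365 days.
May 10, 1883 → May 10, 1884: 366 days (Feb 29, 1884 is in that span).
May 10, 1884 → May 10, 1885: 365 days.
May 10, 1885 → May 10, 1886: 365 days.
May 10, 1886 → May 10, 1887: 365 days.
May 10, 1887 → May 10, 1888: 366 days (Feb 29, 1888 is in that span).
May 10, 1888 → May 10, 1889: 365 days.
May 10, 1889 → May 10, 1890: 365 days.
May 10, 1890 → May 10, 1891: 365 days.
May 10, 1891 → May 10, 1892: 366 days (Feb 29, 1892 is in that span).
May 10, 1892 → May 10, 1893: 365 days.
May 10, 1893 → May 10, 1894: 365 days.
May 10, 1894 → May 10, 1895: 365 days.
May 10, 1895 → May 10, 1896: 366 days (Feb 29, 1896 is in that span).
May 10, 1896 → May 10, 1897: 365 days.
May 10, 1897 → May 10, 1898: 365 days.
May 10, 1898 → Jun 10, 1898: 31 days (May has 31).
Jun 10, 1898 → Jul 10, 1898: 30 days (June has 30).
Jul 10, 1898 → Aug 10, 1898: 31 days (July has 31).
Aug 10, 1898 → Sep 10, 1898: 31 days (August has 31).
Sep 10, 1898 → Oct 10, 1898: 30 days (September has 30).
Oct 10, 1898 → Nov 10, 1898: 31 days (October has 31).
Nov 10, 1898 → Dec 10, 1898: 30 days (November has 30).
Dec 10, 1898 → Jan 10, 1899: 31 days (December has 31).
Jan 10, 1899 → Feb 10, 1899: 31 days (January has 31).
Feb 10, 1899 → Mar 10, 1899: 28 days (February has 28).
Mar 10, 1899 → Mar 31, 1899: 21 days.
Total: 7265 days.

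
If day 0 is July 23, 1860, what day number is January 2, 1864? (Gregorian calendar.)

1258

Jul 23, 1860 → Jul 23, 1861: 365 days.
Jul 23, 1861 → Jul 23, 1862: 365 days.
Jul 23, 1862 → Jul 23, 1863: 365 days.
Jul 23, 1863 → Aug 23, 1863: 31 days (July has 31).
Aug 23, 1863 → Sep 23, 1863: 31 days (August has 31).
Sep 23, 1863 → Oct 23, 1863: 30 days (September has 30).
Oct 23, 1863 → Nov 23, 1863: 31 days (October has 31).
Nov 23, 1863 → Dec 23, 1863: 30 days (November has 30).
Dec 23, 1863 → Jan 2, 1864: 10 days.
Total: 1258 days.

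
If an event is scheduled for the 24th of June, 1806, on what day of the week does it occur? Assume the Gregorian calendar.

Doomsday rule: the anchor day for the 1800s is Friday. For year 06: 6÷12 = 0 r 6, and 6÷4 = 1, so 0+6+1 = 7.
Friday + 7 ≡ Friday — that's 1806's doomsday.
In June the doomsday date is Jun 6.
Jun 24 is 18 days after Jun 6; 18 mod 7 = 4, so Friday + 4 = Tuesday.

Tuesday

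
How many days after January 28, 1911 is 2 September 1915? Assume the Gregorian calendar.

Jan 28, 1911 → Jan 28, 1912: 365 days.
Jan 28, 1912 → Jan 28, 1913: 366 days (Feb 29, 1912 is in that span).
Jan 28, 1913 → Jan 28, 1914: 365 days.
Jan 28, 1914 → Jan 28, 1915: 365 days.
Jan 28, 1915 → Feb 28, 1915: 31 days (January has 31).
Feb 28, 1915 → Mar 28, 1915: 28 days (February has 28).
Mar 28, 1915 → Apr 28, 1915: 31 days (March has 31).
Apr 28, 1915 → May 28, 1915: 30 days (April has 30).
May 28, 1915 → Jun 28, 1915: 31 days (May has 31).
Jun 28, 1915 → Jul 28, 1915: 30 days (June has 30).
Jul 28, 1915 → Aug 28, 1915: 31 days (July has 31).
Aug 28, 1915 → Sep 2, 1915: 5 days.
Total: 1678 days.

1678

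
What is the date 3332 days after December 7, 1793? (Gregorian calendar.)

+365 (one year) → Dec 7, 1794 (2967 left).
+365 (one year) → Dec 7, 1795 (2602 left).
+366 (one year; includes Feb 29, 1796) → Dec 7, 1796 (2236 left).
+365 (one year) → Dec 7, 1797 (1871 left).
+365 (one year) → Dec 7, 1798 (1506 left).
+365 (one year) → Dec 7, 1799 (1141 left).
+365 (one year) → Dec 7, 1800 (776 left).
+365 (one year) → Dec 7, 1801 (411 left).
+365 (one year) → Dec 7, 1802 (46 left).
Dec has 31 days: +25 → Jan 1, 1803 (21 left).
+21 → Jan 22, 1803.

January 22, 1803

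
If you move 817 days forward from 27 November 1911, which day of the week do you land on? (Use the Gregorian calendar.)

First find the weekday of Nov 27, 1911. Doomsday rule: the anchor day for the 1900s is Wednesday. For year 11: 11÷12 = 0 r 11, and 11÷4 = 2, so 0+11+2 = 13.
Wednesday + 13 ≡ Tuesday — that's 1911's doomsday.
In November the doomsday date is Nov 7.
Nov 27 is 20 days after Nov 7; 20 mod 7 = 6, so Tuesday + 6 = Monday.
817 mod 7 = 5, so 817 days after a Monday is Monday + 5 = Saturday.

Saturday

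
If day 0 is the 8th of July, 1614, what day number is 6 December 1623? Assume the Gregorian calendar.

3438

Jul 8, 1614 → Jul 8, 1615: 365 days.
Jul 8, 1615 → Jul 8, 1616: 366 days (Feb 29, 1616 is in that span).
Jul 8, 1616 → Jul 8, 1617: 365 days.
Jul 8, 1617 → Jul 8, 1618: 365 days.
Jul 8, 1618 → Jul 8, 1619: 365 days.
Jul 8, 1619 → Jul 8, 1620: 366 days (Feb 29, 1620 is in that span).
Jul 8, 1620 → Jul 8, 1621: 365 days.
Jul 8, 1621 → Jul 8, 1622: 365 days.
Jul 8, 1622 → Jul 8, 1623: 365 days.
Jul 8, 1623 → Aug 8, 1623: 31 days (July has 31).
Aug 8, 1623 → Sep 8, 1623: 31 days (August has 31).
Sep 8, 1623 → Oct 8, 1623: 30 days (September has 30).
Oct 8, 1623 → Nov 8, 1623: 31 days (October has 31).
Nov 8, 1623 → Dec 6, 1623: 28 days.
Total: 3438 days.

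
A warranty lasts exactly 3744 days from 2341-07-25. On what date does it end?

+365 (one year) → Jul 25, 2342 (3379 left).
+365 (one year) → Jul 25, 2343 (3014 left).
+366 (one year; includes Feb 29, 2344) → Jul 25, 2344 (2648 left).
+365 (one year) → Jul 25, 2345 (2283 left).
+365 (one year) → Jul 25, 2346 (1918 left).
+365 (one year) → Jul 25, 2347 (1553 left).
+366 (one year; includes Feb 29, 2348) → Jul 25, 2348 (1187 left).
+365 (one year) → Jul 25, 2349 (822 left).
+365 (one year) → Jul 25, 2350 (457 left).
+365 (one year) → Jul 25, 2351 (92 left).
Jul has 31 days: +7 → Aug 1, 2351 (85 left).
Aug has 31 days: +31 → Sep 1, 2351 (54 left).
Sep has 30 days: +30 → Oct 1, 2351 (24 left).
+24 → Oct 25, 2351.

October 25, 2351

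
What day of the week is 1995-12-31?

Sunday

Doomsday rule: the anchor day for the 1900s is Wednesday. For year 95: 95÷12 = 7 r 11, and 11÷4 = 2, so 7+11+2 = 20.
Wednesday + 20 ≡ Tuesday — that's 1995's doomsday.
In December the doomsday date is Dec 12.
Dec 31 is 19 days after Dec 12; 19 mod 7 = 5, so Tuesday + 5 = Sunday.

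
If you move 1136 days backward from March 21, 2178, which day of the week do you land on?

First find the weekday of Mar 21, 2178. Doomsday rule: the anchor day for the 2100s is Sunday. For year 78: 78÷12 = 6 r 6, and 6÷4 = 1, so 6+6+1 = 13.
Sunday + 13 ≡ Saturday — that's 2178's doomsday.
In March the doomsday date is Mar 14.
Mar 21 is 7 days after Mar 14; 7 mod 7 = 0, so Saturday + 0 = Saturday.
1136 mod 7 = 2, so 1136 days before a Saturday is Saturday − 2 = Thursday.

Thursday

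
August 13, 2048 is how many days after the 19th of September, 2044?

1424

Sep 19, 2044 → Sep 19, 2045: 365 days.
Sep 19, 2045 → Sep 19, 2046: 365 days.
Sep 19, 2046 → Sep 19, 2047: 365 days.
Sep 19, 2047 → Oct 19, 2047: 30 days (September has 30).
Oct 19, 2047 → Nov 19, 2047: 31 days (October has 31).
Nov 19, 2047 → Dec 19, 2047: 30 days (November has 30).
Dec 19, 2047 → Jan 19, 2048: 31 days (December has 31).
Jan 19, 2048 → Feb 19, 2048: 31 days (January has 31).
Feb 19, 2048 → Mar 19, 2048: 29 days (February has 29).
Mar 19, 2048 → Apr 19, 2048: 31 days (March has 31).
Apr 19, 2048 → May 19, 2048: 30 days (April has 30).
May 19, 2048 → Jun 19, 2048: 31 days (May has 31).
Jun 19, 2048 → Jul 19, 2048: 30 days (June has 30).
Jul 19, 2048 → Aug 13, 2048: 25 days.
Total: 1424 days.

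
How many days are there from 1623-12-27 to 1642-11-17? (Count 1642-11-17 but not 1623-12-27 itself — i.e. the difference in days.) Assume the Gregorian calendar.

6900

Dec 27, 1623 → Dec 27, 1624: 366 days (Feb 29, 1624 is in that span).
Dec 27, 1624 → Dec 27, 1625: 365 days.
Dec 27, 1625 → Dec 27, 1626: 365 days.
Dec 27, 1626 → Dec 27, 1627: 365 days.
Dec 27, 1627 → Dec 27, 1628: 366 days (Feb 29, 1628 is in that span).
Dec 27, 1628 → Dec 27, 1629: 365 days.
Dec 27, 1629 → Dec 27, 1630: 365 days.
Dec 27, 1630 → Dec 27, 1631: 365 days.
Dec 27, 1631 → Dec 27, 1632: 366 days (Feb 29, 1632 is in that span).
Dec 27, 1632 → Dec 27, 1633: 365 days.
Dec 27, 1633 → Dec 27, 1634: 365 days.
Dec 27, 1634 → Dec 27, 1635: 365 days.
Dec 27, 1635 → Dec 27, 1636: 366 days (Feb 29, 1636 is in that span).
Dec 27, 1636 → Dec 27, 1637: 365 days.
Dec 27, 1637 → Dec 27, 1638: 365 days.
Dec 27, 1638 → Dec 27, 1639: 365 days.
Dec 27, 1639 → Dec 27, 1640: 366 days (Feb 29, 1640 is in that span).
Dec 27, 1640 → Dec 27, 1641: 365 days.
Dec 27, 1641 → Jan 27, 1642: 31 days (December has 31).
Jan 27, 1642 → Feb 27, 1642: 31 days (January has 31).
Feb 27, 1642 → Mar 27, 1642: 28 days (February has 28).
Mar 27, 1642 → Apr 27, 1642: 31 days (March has 31).
Apr 27, 1642 → May 27, 1642: 30 days (April has 30).
May 27, 1642 → Jun 27, 1642: 31 days (May has 31).
Jun 27, 1642 → Jul 27, 1642: 30 days (June has 30).
Jul 27, 1642 → Aug 27, 1642: 31 days (July has 31).
Aug 27, 1642 → Sep 27, 1642: 31 days (August has 31).
Sep 27, 1642 → Oct 27, 1642: 30 days (September has 30).
Oct 27, 1642 → Nov 17, 1642: 21 days.
Total: 6900 days.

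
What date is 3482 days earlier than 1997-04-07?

September 25, 1987

−365 (one year) → Apr 7, 1996 (3117 left).
−366 (one year; includes Feb 29, 1996) → Apr 7, 1995 (2751 left).
−365 (one year) → Apr 7, 1994 (2386 left).
−365 (one year) → Apr 7, 1993 (2021 left).
−365 (one year) → Apr 7, 1992 (1656 left).
−366 (one year; includes Feb 29, 1992) → Apr 7, 1991 (1290 left).
−365 (one year) → Apr 7, 1990 (925 left).
−365 (one year) → Apr 7, 1989 (560 left).
−365 (one year) → Apr 7, 1988 (195 left).
−7 → Mar 31, 1988 (end of Mar, 31 days; 188 left).
−31 → Feb 29, 1988 (end of Feb, 29 days; 157 left).
−29 → Jan 31, 1988 (end of Jan, 31 days; 128 left).
−31 → Dec 31, 1987 (end of Dec, 31 days; 97 left).
−31 → Nov 30, 1987 (end of Nov, 30 days; 66 left).
−30 → Oct 31, 1987 (end of Oct, 31 days; 36 left).
−31 → Sep 30, 1987 (end of Sep, 30 days; 5 left).
−5 → Sep 25, 1987.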